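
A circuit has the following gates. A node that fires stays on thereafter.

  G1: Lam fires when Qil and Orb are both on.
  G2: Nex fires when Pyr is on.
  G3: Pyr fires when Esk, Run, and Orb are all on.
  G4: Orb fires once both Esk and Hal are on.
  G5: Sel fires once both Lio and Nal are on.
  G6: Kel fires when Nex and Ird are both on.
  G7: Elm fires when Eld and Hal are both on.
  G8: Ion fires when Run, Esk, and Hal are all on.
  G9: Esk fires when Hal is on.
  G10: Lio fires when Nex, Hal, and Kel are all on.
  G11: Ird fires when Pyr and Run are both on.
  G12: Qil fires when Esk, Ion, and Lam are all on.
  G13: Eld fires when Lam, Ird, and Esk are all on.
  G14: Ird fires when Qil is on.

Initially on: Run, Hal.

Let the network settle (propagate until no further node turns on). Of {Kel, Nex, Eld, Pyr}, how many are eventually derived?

Hal is on, so Esk fires (G9).
Esk and Hal are on, so Orb fires (G4).
Esk, Run, and Orb are on, so Pyr fires (G3).
G11: Pyr and Run on → Ird on.
Pyr is on, so Nex fires (G2).
Nex and Ird are on, so Kel fires (G6).
Kel: reached.
Nex: reached.
Eld would need Lam, Ird, and Esk (G13), but Lam never turns on.
Pyr: reached.
Reached: Kel, Nex, and Pyr — 3 of the 4.

3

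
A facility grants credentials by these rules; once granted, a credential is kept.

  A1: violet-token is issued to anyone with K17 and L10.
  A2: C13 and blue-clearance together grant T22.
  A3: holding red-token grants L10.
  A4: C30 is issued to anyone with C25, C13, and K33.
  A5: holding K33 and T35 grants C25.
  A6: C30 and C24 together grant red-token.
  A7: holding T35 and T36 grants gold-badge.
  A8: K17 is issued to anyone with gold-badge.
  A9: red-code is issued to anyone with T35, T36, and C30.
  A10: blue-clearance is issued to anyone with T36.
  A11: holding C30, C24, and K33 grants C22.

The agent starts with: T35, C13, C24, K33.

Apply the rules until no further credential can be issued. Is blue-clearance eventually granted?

No

blue-clearance would need T36 (A10), but T36 is never granted.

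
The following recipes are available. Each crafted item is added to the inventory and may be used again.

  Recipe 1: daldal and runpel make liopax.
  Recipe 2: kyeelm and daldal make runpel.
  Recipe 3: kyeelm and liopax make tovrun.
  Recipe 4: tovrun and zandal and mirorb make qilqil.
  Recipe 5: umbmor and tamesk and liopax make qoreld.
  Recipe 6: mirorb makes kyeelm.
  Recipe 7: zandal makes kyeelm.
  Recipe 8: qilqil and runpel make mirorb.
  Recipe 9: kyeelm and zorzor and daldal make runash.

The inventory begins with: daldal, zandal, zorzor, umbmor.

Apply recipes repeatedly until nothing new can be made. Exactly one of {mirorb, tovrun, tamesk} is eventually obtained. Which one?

tovrun

zandal → kyeelm (Recipe 7).
kyeelm and daldal → runpel (Recipe 2).
Using Recipe 1, daldal and runpel make liopax.
kyeelm and liopax → tovrun (Recipe 3).
No rule produces tamesk, and it is not given. mirorb would need qilqil and runpel (Recipe 8), but qilqil is never obtained.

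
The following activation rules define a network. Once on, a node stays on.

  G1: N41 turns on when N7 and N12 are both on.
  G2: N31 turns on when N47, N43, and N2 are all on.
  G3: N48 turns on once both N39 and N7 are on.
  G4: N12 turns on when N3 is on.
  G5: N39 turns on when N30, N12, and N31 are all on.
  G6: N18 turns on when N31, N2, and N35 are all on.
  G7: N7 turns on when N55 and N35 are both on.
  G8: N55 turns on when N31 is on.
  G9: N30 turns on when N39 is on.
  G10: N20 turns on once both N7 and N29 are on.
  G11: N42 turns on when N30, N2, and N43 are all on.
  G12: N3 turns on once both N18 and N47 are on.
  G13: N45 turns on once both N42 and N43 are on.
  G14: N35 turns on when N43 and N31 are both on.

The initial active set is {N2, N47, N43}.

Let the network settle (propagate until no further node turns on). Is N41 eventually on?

Yes

G2: N47, N43, and N2 on → N31 on.
N43 and N31 are on, so N35 turns on (G14).
N31 is on, so N55 turns on (G8).
G7: N55 and N35 on → N7 on.
N31, N2, and N35 are on, so N18 turns on (G6).
G12: N18 and N47 on → N3 on.
G4: N3 on → N12 on.
G1: N7 and N12 on → N41 on.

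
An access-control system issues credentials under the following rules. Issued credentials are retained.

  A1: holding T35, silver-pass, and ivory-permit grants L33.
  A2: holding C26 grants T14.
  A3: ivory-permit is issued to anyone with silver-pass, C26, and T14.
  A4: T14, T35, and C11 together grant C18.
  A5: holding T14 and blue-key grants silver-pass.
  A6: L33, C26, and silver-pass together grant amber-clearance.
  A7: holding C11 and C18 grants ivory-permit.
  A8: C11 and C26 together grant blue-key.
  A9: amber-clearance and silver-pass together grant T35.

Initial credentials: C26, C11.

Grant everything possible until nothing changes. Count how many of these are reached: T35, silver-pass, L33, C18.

1

Holding C11 and C26 grants blue-key (A8).
Holding C26 grants T14 (A2).
Holding T14 and blue-key grants silver-pass (A5).
T35 would need amber-clearance and silver-pass (A9), but amber-clearance is never granted.
silver-pass: reached.
L33 would need T35, silver-pass, and ivory-permit (A1), but T35 is never granted.
C18 would need T14, T35, and C11 (A4), but T35 is never granted.
Reached: silver-pass — 1 of the 4.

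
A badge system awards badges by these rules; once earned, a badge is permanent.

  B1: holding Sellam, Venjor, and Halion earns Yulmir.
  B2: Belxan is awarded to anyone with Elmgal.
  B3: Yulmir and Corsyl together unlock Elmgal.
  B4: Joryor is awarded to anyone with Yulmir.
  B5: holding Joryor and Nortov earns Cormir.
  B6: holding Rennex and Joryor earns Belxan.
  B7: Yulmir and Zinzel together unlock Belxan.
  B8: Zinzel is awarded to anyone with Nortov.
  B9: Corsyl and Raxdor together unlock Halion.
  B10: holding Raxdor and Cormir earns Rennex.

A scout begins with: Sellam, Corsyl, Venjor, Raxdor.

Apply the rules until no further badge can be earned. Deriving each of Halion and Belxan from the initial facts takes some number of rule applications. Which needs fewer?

Halion

Halion: With Corsyl and Raxdor, Halion is earned (B9). [1 rule application]
Belxan: With Corsyl and Raxdor, Halion is earned (B9). With Sellam, Venjor, and Halion, Yulmir is earned (B1). With Yulmir and Corsyl, Elmgal is earned (B3). With Elmgal, Belxan is earned (B2). [4 rule applications]
Halion needs fewer.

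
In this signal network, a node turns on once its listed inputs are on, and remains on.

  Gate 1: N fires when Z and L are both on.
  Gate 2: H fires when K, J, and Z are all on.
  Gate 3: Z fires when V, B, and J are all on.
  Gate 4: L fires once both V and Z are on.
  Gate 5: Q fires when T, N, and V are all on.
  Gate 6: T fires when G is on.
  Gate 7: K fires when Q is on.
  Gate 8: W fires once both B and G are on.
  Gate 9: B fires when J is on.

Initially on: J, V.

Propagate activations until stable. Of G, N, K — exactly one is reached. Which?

Gate 9: J on → B on.
Gate 3: V, B, and J on → Z on.
Gate 4: V and Z on → L on.
Gate 1: Z and L on → N on.
No rule produces G, and it is not given. K would need Q (Gate 7), but Q never turns on.

N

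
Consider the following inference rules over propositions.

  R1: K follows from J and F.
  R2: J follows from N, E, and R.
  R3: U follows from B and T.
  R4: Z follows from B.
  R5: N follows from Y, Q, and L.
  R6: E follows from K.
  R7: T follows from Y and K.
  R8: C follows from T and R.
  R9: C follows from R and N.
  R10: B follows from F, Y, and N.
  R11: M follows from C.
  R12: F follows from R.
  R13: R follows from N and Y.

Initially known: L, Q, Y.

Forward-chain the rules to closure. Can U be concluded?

No

U would need B and T (R3), but T is never established.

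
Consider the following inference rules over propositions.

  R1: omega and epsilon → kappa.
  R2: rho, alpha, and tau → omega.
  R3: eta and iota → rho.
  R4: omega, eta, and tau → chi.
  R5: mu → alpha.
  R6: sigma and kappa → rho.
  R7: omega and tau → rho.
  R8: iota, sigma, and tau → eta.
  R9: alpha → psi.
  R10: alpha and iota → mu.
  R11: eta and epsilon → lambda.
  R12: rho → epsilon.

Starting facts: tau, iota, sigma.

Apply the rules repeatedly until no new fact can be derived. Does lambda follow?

From iota, sigma, and tau, R8 gives eta.
From eta and iota, R3 gives rho.
rho holds, so epsilon follows (R12).
eta and epsilon hold, so lambda follows (R11).

Yes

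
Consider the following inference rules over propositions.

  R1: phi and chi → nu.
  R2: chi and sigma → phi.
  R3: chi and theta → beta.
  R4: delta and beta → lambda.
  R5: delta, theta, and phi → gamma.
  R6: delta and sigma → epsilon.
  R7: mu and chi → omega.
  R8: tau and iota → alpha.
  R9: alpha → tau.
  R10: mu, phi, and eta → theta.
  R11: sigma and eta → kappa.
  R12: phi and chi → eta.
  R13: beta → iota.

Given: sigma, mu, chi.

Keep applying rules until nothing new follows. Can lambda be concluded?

No

lambda would need delta and beta (R4), but delta is never established.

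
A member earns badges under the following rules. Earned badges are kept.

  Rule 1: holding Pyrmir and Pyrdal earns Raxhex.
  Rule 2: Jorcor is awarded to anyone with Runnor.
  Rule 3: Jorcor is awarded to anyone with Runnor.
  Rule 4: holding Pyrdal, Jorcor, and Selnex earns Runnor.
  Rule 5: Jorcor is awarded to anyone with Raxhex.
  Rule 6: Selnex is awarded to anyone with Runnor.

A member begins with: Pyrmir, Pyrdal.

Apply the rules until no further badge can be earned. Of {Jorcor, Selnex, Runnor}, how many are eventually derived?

With Pyrmir and Pyrdal, Raxhex is earned (Rule 1).
With Raxhex, Jorcor is earned (Rule 5).
Jorcor: reached.
Selnex would need Runnor (Rule 6), but Runnor is never earned.
Runnor would need Pyrdal, Jorcor, and Selnex (Rule 4), but Selnex is never earned.
Reached: Jorcor — 1 of the 3.

1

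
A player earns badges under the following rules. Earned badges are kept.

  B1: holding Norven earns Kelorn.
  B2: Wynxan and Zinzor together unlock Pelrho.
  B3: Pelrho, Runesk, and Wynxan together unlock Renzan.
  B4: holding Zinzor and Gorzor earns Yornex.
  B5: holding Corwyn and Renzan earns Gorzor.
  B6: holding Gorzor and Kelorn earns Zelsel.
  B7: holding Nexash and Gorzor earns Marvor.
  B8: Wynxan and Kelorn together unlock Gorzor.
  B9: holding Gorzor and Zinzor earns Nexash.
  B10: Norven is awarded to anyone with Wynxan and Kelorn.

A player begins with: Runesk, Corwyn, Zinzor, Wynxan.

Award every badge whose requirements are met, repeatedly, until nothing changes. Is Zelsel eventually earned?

No

Zelsel would need Gorzor and Kelorn (B6), but Kelorn is never earned.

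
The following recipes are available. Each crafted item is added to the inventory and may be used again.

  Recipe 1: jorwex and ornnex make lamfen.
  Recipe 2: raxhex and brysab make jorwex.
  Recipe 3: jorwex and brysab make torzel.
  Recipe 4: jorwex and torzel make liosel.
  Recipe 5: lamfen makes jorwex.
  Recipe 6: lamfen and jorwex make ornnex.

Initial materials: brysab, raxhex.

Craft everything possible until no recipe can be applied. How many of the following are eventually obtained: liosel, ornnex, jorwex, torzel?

raxhex and brysab → jorwex (Recipe 2).
jorwex and brysab → torzel (Recipe 3).
Using Recipe 4, jorwex and torzel make liosel.
liosel: reached.
ornnex would need lamfen and jorwex (Recipe 6), but lamfen is never obtained.
jorwex: reached.
torzel: reached.
Reached: liosel, jorwex, and torzel — 3 of the 4.

3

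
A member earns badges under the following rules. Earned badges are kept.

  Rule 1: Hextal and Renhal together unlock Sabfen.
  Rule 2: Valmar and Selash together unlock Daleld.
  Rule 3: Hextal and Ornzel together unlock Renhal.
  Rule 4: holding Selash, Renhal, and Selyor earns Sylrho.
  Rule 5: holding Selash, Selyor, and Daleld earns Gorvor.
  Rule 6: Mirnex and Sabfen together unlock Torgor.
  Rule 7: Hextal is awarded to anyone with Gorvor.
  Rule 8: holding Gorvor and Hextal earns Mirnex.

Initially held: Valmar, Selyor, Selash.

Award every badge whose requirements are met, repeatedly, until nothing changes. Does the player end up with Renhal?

No

Renhal would need Hextal and Ornzel (Rule 3), but Ornzel is never earned.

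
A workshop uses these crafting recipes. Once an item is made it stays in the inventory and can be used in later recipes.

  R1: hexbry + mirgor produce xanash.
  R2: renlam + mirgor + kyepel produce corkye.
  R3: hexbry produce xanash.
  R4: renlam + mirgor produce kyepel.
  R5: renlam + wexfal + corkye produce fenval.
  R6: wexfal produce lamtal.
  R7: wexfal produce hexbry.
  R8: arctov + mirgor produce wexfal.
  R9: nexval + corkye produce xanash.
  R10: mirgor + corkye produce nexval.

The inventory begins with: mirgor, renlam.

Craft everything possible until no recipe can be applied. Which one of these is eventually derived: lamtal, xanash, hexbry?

renlam + mirgor → kyepel (R4).
Using R2, renlam, mirgor, and kyepel make corkye.
Using R10, mirgor and corkye make nexval.
Using R9, nexval and corkye make xanash.
hexbry would need wexfal (R7), but wexfal is never obtained. lamtal would need wexfal (R6), but wexfal is never obtained.

xanash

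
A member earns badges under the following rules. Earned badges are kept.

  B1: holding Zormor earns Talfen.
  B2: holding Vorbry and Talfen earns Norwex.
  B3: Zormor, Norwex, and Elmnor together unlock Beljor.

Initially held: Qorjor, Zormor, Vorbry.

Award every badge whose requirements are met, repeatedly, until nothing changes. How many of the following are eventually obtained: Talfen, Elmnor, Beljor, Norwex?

With Zormor, Talfen is earned (B1).
With Vorbry and Talfen, Norwex is earned (B2).
Talfen: reached.
No rule produces Elmnor, and it is not given.
Beljor would need Zormor, Norwex, and Elmnor (B3), but Elmnor is never earned.
Norwex: reached.
Reached: Talfen and Norwex — 2 of the 4.

2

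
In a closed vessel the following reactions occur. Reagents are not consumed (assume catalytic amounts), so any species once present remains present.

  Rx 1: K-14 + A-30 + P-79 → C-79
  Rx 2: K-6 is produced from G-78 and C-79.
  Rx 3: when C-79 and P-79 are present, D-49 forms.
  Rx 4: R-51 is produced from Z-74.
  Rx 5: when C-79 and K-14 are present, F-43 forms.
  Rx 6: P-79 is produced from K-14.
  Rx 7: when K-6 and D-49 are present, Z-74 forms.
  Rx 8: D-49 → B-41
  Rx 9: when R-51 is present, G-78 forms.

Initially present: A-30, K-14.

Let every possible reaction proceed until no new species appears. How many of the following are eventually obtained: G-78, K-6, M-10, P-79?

K-14 present → P-79 forms (Rx 6).
G-78 would need R-51 (Rx 9), but R-51 never forms.
K-6 would need G-78 and C-79 (Rx 2), but G-78 never forms.
No rule produces M-10, and it is not given.
P-79: reached.
Reached: P-79 — 1 of the 4.

1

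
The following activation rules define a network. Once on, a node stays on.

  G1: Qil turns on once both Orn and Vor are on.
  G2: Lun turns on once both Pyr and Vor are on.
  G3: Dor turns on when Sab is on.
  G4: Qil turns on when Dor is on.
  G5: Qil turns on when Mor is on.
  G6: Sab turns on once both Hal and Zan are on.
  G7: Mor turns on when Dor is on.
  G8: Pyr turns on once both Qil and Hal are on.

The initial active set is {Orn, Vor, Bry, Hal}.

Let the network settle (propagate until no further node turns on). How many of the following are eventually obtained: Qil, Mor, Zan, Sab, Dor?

1

Orn and Vor are on, so Qil turns on (G1).
Qil: reached.
Mor would need Dor (G7), but Dor never turns on.
No rule produces Zan, and it is not given.
Sab would need Hal and Zan (G6), but Zan never turns on.
Dor would need Sab (G3), but Sab never turns on.
Reached: Qil — 1 of the 5.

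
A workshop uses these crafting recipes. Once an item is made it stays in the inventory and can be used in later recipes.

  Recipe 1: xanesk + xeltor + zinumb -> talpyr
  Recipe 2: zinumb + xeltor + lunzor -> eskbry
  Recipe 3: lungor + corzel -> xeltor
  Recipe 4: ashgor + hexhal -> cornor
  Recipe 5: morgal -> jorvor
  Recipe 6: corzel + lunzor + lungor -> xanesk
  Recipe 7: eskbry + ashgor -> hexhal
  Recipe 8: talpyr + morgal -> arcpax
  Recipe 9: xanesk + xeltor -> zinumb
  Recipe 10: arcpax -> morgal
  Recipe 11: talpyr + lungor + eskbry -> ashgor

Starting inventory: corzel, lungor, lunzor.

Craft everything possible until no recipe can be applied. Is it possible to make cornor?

Yes

Using Recipe 6, corzel, lunzor, and lungor make xanesk.
lungor + corzel -> xeltor (Recipe 3).
xanesk + xeltor -> zinumb (Recipe 9).
xanesk + xeltor + zinumb -> talpyr (Recipe 1).
Using Recipe 2, zinumb, xeltor, and lunzor make eskbry.
Using Recipe 11, talpyr, lungor, and eskbry make ashgor.
eskbry + ashgor -> hexhal (Recipe 7).
Using Recipe 4, ashgor and hexhal make cornor.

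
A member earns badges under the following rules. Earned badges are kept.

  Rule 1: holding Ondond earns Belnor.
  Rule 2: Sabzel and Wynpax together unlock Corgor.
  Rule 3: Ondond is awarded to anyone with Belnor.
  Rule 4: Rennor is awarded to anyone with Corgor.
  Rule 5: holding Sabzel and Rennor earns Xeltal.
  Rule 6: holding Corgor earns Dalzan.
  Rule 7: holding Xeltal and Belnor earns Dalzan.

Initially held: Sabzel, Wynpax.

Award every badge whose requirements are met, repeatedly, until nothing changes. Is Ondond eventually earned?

Ondond would need Belnor (Rule 3), but Belnor is never earned.

No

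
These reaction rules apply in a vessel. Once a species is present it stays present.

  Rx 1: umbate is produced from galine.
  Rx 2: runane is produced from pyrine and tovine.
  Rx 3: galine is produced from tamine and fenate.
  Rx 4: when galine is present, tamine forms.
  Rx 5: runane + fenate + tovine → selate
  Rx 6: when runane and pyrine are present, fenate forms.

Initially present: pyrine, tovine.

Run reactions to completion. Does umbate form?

No

umbate would need galine (Rx 1), but galine never forms.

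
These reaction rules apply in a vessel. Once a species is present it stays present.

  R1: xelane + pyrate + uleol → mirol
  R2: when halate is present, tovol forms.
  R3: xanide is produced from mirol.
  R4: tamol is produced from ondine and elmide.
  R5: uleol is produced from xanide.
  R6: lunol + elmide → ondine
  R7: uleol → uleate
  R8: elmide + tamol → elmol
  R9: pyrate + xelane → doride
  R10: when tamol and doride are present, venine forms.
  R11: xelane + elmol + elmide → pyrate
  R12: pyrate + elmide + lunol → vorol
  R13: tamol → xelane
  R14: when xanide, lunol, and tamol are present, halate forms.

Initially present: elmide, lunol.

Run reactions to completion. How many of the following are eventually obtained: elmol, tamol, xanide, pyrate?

lunol and elmide present → ondine forms (R6).
ondine and elmide present → tamol forms (R4).
elmide and tamol present → elmol forms (R8).
tamol present → xelane forms (R13).
xelane, elmol, and elmide present → pyrate forms (R11).
elmol: reached.
tamol: reached.
xanide would need mirol (R3), but mirol never forms.
pyrate: reached.
Reached: elmol, tamol, and pyrate — 3 of the 4.

3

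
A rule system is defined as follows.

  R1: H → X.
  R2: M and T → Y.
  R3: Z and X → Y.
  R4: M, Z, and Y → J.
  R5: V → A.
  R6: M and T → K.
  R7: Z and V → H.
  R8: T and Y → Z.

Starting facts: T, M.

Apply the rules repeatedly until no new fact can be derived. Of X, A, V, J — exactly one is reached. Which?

J

From M and T, R2 gives Y.
From T and Y, R8 gives Z.
M, Z, and Y hold, so J follows (R4).
No rule produces V, and it is not given. A would need V (R5), but V is never established. X would need H (R1), but H is never established.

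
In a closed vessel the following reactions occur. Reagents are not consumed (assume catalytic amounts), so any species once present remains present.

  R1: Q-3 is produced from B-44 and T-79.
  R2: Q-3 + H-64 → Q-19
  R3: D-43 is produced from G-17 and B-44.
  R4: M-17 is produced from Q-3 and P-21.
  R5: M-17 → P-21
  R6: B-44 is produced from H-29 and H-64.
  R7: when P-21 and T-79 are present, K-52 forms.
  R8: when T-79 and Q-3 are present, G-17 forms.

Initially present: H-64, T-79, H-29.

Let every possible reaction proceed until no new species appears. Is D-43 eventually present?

Yes

H-29 and H-64 present → B-44 forms (R6).
B-44 and T-79 present → Q-3 forms (R1).
T-79 and Q-3 present → G-17 forms (R8).
G-17 and B-44 present → D-43 forms (R3).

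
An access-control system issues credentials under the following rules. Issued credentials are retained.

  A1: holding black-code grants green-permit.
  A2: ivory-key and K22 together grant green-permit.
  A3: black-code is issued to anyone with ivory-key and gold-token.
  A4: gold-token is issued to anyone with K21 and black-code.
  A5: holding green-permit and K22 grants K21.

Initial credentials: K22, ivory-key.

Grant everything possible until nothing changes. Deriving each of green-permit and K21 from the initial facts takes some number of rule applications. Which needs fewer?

green-permit: Holding ivory-key and K22 grants green-permit (A2). [1 rule application]
K21: Holding ivory-key and K22 grants green-permit (A2). Holding green-permit and K22 grants K21 (A5). [2 rule applications]
green-permit needs fewer.

green-permit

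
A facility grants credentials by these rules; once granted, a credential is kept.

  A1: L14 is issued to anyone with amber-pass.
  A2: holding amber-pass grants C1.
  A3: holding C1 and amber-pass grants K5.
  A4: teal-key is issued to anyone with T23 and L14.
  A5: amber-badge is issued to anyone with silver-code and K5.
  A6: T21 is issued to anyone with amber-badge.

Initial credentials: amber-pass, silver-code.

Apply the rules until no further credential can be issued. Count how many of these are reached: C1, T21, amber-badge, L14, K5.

5

Holding amber-pass grants C1 (A2).
Holding amber-pass grants L14 (A1).
Holding C1 and amber-pass grants K5 (A3).
Holding silver-code and K5 grants amber-badge (A5).
Holding amber-badge grants T21 (A6).
C1: reached.
T21: reached.
amber-badge: reached.
L14: reached.
K5: reached.
All 5 are reached.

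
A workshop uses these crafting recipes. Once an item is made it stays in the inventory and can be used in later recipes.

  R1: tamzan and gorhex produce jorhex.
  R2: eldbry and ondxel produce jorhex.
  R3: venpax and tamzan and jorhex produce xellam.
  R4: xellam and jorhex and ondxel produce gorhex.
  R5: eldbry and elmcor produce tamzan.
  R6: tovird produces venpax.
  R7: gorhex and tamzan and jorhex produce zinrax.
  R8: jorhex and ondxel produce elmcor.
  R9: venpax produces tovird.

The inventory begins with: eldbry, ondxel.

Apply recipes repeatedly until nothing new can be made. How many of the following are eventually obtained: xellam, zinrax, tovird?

xellam would need venpax, tamzan, and jorhex (R3), but venpax is never obtained.
zinrax would need gorhex, tamzan, and jorhex (R7), but gorhex is never obtained.
tovird would need venpax (R9), but venpax is never obtained.
None of the 3 are reached.

0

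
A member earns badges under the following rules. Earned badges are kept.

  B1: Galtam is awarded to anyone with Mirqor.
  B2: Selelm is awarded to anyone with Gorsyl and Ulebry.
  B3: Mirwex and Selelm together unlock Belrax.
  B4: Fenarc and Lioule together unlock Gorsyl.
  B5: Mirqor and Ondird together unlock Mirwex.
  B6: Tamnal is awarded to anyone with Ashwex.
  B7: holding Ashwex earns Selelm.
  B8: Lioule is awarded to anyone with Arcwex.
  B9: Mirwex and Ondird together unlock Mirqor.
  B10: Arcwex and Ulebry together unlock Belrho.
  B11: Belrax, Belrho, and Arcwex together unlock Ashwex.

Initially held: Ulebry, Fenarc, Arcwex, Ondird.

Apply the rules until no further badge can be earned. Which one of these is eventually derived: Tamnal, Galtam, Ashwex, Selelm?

With Arcwex, Lioule is earned (B8).
With Fenarc and Lioule, Gorsyl is earned (B4).
With Gorsyl and Ulebry, Selelm is earned (B2).
Ashwex would need Belrax, Belrho, and Arcwex (B11), but Belrax is never earned. Galtam would need Mirqor (B1), but Mirqor is never earned. Tamnal would need Ashwex (B6), but Ashwex is never earned.

Selelm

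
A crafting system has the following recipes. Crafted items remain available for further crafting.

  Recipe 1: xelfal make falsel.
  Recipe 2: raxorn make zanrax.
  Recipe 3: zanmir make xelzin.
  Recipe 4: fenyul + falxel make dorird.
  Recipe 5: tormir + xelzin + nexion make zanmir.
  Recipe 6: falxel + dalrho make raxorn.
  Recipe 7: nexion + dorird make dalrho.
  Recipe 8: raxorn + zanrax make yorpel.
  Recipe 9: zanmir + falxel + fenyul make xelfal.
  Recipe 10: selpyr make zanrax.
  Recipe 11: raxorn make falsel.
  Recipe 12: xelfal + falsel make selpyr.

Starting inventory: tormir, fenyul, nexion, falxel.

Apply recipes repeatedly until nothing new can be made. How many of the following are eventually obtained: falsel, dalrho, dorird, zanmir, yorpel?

4

Using Recipe 4, fenyul and falxel make dorird.
Using Recipe 7, nexion and dorird make dalrho.
falxel + dalrho → raxorn (Recipe 6).
raxorn → zanrax (Recipe 2).
Using Recipe 11, raxorn makes falsel.
raxorn + zanrax → yorpel (Recipe 8).
falsel: reached.
dalrho: reached.
dorird: reached.
zanmir would need tormir, xelzin, and nexion (Recipe 5), but xelzin is never obtained.
yorpel: reached.
Reached: falsel, dalrho, dorird, and yorpel — 4 of the 5.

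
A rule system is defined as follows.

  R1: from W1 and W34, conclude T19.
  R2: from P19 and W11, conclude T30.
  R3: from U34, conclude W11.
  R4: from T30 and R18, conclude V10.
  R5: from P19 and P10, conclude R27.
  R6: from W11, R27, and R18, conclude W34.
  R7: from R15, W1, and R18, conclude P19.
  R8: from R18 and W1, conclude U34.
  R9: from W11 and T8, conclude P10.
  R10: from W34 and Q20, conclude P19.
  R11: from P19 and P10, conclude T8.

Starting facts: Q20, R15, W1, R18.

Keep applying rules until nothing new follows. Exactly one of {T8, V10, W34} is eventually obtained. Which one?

V10

From R18 and W1, R8 gives U34.
R15, W1, and R18 hold, so P19 follows (R7).
From U34, R3 gives W11.
From P19 and W11, R2 gives T30.
From T30 and R18, R4 gives V10.
W34 would need W11, R27, and R18 (R6), but R27 is never established. T8 would need P19 and P10 (R11), but P10 is never established.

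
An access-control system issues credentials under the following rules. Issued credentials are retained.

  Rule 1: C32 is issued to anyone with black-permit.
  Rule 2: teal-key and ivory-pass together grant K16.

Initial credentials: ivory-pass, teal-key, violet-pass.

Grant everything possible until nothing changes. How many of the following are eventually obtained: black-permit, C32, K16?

Holding teal-key and ivory-pass grants K16 (Rule 2).
No rule produces black-permit, and it is not given.
C32 would need black-permit (Rule 1), but black-permit is never granted.
K16: reached.
Reached: K16 — 1 of the 3.

1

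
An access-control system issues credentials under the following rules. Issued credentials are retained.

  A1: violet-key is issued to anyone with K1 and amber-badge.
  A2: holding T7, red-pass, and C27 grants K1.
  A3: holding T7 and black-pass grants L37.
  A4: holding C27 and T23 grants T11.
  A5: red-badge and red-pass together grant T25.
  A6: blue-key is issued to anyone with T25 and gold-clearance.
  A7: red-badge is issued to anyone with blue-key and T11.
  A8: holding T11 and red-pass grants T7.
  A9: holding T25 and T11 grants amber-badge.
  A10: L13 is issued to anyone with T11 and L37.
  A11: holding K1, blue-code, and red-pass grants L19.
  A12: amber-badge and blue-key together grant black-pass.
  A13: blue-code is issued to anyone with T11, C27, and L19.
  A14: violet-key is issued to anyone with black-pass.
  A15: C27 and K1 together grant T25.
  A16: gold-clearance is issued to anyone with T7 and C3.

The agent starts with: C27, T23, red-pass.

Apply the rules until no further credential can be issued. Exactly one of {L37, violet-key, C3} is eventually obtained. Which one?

violet-key

Holding C27 and T23 grants T11 (A4).
Holding T11 and red-pass grants T7 (A8).
Holding T7, red-pass, and C27 grants K1 (A2).
Holding C27 and K1 grants T25 (A15).
Holding T25 and T11 grants amber-badge (A9).
Holding K1 and amber-badge grants violet-key (A1).
No rule produces C3, and it is not given. L37 would need T7 and black-pass (A3), but black-pass is never granted.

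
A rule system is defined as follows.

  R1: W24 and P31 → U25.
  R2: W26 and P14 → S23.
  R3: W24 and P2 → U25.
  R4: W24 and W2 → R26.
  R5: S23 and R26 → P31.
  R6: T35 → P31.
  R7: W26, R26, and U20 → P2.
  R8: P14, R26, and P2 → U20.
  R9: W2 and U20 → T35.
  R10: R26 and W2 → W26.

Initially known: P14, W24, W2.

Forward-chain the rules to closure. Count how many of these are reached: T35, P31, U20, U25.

W24 and W2 hold, so R26 follows (R4).
R26 and W2 hold, so W26 follows (R10).
From W26 and P14, R2 gives S23.
S23 and R26 hold, so P31 follows (R5).
From W24 and P31, R1 gives U25.
T35 would need W2 and U20 (R9), but U20 is never established.
P31: reached.
U20 would need P14, R26, and P2 (R8), but P2 is never established.
U25: reached.
Reached: P31 and U25 — 2 of the 4.

2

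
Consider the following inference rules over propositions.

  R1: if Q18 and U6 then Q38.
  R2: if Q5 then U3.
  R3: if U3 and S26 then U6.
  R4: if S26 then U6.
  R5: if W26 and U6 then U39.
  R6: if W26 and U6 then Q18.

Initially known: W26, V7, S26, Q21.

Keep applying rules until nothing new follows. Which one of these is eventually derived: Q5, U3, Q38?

Q38

S26 holds, so U6 follows (R4).
W26 and U6 hold, so Q18 follows (R6).
Q18 and U6 hold, so Q38 follows (R1).
No rule produces Q5, and it is not given. U3 would need Q5 (R2), but Q5 is never established.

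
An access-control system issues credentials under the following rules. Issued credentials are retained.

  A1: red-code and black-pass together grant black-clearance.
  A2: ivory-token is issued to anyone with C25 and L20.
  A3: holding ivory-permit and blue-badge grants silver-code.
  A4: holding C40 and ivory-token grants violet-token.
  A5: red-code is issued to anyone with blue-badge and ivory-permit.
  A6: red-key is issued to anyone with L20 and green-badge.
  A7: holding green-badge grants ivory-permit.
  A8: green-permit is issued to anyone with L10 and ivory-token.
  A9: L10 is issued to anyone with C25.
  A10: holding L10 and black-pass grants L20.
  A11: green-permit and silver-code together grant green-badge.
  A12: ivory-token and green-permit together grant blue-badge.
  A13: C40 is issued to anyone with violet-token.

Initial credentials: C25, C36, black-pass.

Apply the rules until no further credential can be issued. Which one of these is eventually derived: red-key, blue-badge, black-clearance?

Holding C25 grants L10 (A9).
Holding L10 and black-pass grants L20 (A10).
Holding C25 and L20 grants ivory-token (A2).
Holding L10 and ivory-token grants green-permit (A8).
Holding ivory-token and green-permit grants blue-badge (A12).
red-key would need L20 and green-badge (A6), but green-badge is never granted. black-clearance would need red-code and black-pass (A1), but red-code is never granted.

blue-badge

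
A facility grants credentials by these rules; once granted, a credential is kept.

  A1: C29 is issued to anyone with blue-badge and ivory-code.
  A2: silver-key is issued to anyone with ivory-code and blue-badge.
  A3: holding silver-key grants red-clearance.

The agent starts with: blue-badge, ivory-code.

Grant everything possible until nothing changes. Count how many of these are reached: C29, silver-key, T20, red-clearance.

Holding blue-badge and ivory-code grants C29 (A1).
Holding ivory-code and blue-badge grants silver-key (A2).
Holding silver-key grants red-clearance (A3).
C29: reached.
silver-key: reached.
No rule produces T20, and it is not given.
red-clearance: reached.
Reached: C29, silver-key, and red-clearance — 3 of the 4.

3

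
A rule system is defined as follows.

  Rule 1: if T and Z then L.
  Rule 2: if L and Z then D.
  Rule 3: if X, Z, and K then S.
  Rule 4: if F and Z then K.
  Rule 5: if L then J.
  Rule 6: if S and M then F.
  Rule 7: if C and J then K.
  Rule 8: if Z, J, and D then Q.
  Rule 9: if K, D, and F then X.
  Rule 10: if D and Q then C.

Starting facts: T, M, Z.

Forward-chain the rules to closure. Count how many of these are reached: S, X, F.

0

S would need X, Z, and K (Rule 3), but X is never established.
X would need K, D, and F (Rule 9), but F is never established.
F would need S and M (Rule 6), but S is never established.
None of the 3 are reached.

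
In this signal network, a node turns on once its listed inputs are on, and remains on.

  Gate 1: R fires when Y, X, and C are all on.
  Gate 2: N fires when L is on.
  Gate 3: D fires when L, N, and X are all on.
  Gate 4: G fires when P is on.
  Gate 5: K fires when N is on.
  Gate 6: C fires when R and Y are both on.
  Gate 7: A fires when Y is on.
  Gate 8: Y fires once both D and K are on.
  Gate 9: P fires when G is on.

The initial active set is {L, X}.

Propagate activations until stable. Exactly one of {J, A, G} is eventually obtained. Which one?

L is on, so N fires (Gate 2).
Gate 3: L, N, and X on → D on.
Gate 5: N on → K on.
Gate 8: D and K on → Y on.
Gate 7: Y on → A on.
G would need P (Gate 4), but P never turns on. No rule produces J, and it is not given.

A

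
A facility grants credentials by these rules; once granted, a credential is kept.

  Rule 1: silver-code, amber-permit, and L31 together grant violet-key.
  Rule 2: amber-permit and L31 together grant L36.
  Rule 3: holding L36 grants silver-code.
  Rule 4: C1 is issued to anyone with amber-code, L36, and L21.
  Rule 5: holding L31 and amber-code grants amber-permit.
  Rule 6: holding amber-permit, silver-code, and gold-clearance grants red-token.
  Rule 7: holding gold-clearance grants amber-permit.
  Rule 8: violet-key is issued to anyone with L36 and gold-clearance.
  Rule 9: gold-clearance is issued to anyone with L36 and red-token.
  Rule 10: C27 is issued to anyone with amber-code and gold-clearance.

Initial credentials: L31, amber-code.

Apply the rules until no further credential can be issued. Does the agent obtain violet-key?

Holding L31 and amber-code grants amber-permit (Rule 5).
Holding amber-permit and L31 grants L36 (Rule 2).
Holding L36 grants silver-code (Rule 3).
Holding silver-code, amber-permit, and L31 grants violet-key (Rule 1).

Yes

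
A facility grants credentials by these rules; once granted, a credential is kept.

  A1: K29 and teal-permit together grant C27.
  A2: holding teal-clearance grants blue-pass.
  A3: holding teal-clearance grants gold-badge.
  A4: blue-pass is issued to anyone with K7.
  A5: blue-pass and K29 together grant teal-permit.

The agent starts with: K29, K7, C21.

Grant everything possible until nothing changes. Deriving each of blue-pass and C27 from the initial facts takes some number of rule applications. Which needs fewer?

blue-pass: Holding K7 grants blue-pass (A4). [1 rule application]
C27: Holding K7 grants blue-pass (A4). Holding blue-pass and K29 grants teal-permit (A5). Holding K29 and teal-permit grants C27 (A1). [3 rule applications]
blue-pass needs fewer.

blue-pass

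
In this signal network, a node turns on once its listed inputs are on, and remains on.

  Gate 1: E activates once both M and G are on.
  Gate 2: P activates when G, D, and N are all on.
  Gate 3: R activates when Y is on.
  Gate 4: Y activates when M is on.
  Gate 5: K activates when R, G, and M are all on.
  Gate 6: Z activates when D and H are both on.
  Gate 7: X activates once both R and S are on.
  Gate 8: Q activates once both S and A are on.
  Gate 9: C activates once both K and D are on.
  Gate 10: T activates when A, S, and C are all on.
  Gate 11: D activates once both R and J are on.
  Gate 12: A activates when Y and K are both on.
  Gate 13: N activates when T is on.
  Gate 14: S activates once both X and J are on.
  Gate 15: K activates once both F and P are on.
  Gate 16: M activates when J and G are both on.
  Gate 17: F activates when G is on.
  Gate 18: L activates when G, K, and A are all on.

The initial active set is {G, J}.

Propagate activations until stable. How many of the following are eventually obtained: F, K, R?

3

J and G are on, so M activates (Gate 16).
G is on, so F activates (Gate 17).
M is on, so Y activates (Gate 4).
Gate 3: Y on → R on.
Gate 5: R, G, and M on → K on.
F: reached.
K: reached.
R: reached.
All 3 are reached.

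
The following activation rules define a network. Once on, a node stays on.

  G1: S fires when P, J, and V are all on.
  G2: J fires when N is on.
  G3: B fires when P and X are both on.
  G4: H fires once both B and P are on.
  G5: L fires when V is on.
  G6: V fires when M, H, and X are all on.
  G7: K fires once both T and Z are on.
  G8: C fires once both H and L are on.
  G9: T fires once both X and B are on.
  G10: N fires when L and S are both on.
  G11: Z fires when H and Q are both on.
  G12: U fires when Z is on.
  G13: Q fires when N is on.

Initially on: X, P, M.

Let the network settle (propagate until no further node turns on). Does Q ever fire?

Q would need N (G13), but N never turns on.

No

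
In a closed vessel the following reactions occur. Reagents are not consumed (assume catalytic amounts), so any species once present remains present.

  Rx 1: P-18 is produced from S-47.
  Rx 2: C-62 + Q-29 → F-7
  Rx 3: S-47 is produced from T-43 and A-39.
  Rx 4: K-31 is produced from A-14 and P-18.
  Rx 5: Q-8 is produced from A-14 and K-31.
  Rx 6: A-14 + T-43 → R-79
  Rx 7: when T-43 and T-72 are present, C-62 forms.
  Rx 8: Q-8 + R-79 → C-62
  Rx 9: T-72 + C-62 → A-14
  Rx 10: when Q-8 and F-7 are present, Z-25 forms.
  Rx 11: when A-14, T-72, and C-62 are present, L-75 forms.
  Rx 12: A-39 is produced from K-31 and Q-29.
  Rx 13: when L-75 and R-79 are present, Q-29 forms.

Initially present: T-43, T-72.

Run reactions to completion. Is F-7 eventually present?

Yes

T-43 and T-72 present → C-62 forms (Rx 7).
T-72 and C-62 present → A-14 forms (Rx 9).
A-14, T-72, and C-62 present → L-75 forms (Rx 11).
A-14 and T-43 present → R-79 forms (Rx 6).
L-75 and R-79 present → Q-29 forms (Rx 13).
C-62 and Q-29 present → F-7 forms (Rx 2).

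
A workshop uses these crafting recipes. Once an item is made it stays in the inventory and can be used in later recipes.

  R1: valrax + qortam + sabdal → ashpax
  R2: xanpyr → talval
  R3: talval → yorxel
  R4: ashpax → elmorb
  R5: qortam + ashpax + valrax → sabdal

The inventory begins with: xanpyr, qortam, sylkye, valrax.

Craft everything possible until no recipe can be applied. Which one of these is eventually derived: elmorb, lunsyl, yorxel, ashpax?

xanpyr → talval (R2).
Using R3, talval makes yorxel.
ashpax would need valrax, qortam, and sabdal (R1), but sabdal is never obtained. No rule produces lunsyl, and it is not given. elmorb would need ashpax (R4), but ashpax is never obtained.

yorxel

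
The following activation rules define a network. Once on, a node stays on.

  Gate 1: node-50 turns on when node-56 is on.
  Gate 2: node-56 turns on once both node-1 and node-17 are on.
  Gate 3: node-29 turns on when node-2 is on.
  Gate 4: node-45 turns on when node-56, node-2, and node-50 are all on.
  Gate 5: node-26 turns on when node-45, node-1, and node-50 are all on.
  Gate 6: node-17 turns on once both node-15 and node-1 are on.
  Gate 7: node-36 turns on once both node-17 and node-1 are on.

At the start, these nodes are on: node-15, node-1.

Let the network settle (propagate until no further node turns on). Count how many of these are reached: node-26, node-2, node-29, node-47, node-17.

1

node-15 and node-1 are on, so node-17 turns on (Gate 6).
node-26 would need node-45, node-1, and node-50 (Gate 5), but node-45 never turns on.
No rule produces node-2, and it is not given.
node-29 would need node-2 (Gate 3), but node-2 never turns on.
No rule produces node-47, and it is not given.
node-17: reached.
Reached: node-17 — 1 of the 5.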